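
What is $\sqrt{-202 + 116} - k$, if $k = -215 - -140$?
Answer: $75 + i \sqrt{86} \approx 75.0 + 9.2736 i$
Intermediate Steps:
$k = -75$ ($k = -215 + 140 = -75$)
$\sqrt{-202 + 116} - k = \sqrt{-202 + 116} - -75 = \sqrt{-86} + 75 = i \sqrt{86} + 75 = 75 + i \sqrt{86}$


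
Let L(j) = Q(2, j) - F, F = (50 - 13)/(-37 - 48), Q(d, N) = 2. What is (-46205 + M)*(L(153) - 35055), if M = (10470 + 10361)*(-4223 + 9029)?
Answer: -298148155426908/85 ≈ -3.5076e+12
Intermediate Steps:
F = -37/85 (F = 37/(-85) = 37*(-1/85) = -37/85 ≈ -0.43529)
M = 100113786 (M = 20831*4806 = 100113786)
L(j) = 207/85 (L(j) = 2 - 1*(-37/85) = 2 + 37/85 = 207/85)
(-46205 + M)*(L(153) - 35055) = (-46205 + 100113786)*(207/85 - 35055) = 100067581*(-2979468/85) = -298148155426908/85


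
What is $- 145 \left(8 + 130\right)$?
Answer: $-20010$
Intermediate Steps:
$- 145 \left(8 + 130\right) = \left(-145\right) 138 = -20010$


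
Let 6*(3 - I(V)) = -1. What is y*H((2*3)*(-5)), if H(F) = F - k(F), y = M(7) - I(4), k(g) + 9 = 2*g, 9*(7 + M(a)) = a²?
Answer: -1105/6 ≈ -184.17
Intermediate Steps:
M(a) = -7 + a²/9
I(V) = 19/6 (I(V) = 3 - ⅙*(-1) = 3 + ⅙ = 19/6)
k(g) = -9 + 2*g
y = -85/18 (y = (-7 + (⅑)*7²) - 1*19/6 = (-7 + (⅑)*49) - 19/6 = (-7 + 49/9) - 19/6 = -14/9 - 19/6 = -85/18 ≈ -4.7222)
H(F) = 9 - F (H(F) = F - (-9 + 2*F) = F + (9 - 2*F) = 9 - F)
y*H((2*3)*(-5)) = -85*(9 - 2*3*(-5))/18 = -85*(9 - 6*(-5))/18 = -85*(9 - 1*(-30))/18 = -85*(9 + 30)/18 = -85/18*39 = -1105/6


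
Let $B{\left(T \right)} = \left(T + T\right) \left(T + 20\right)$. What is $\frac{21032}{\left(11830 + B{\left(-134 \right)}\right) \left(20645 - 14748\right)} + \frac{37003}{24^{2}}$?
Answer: $\frac{4624024046197}{71978876352} \approx 64.241$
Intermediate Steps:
$B{\left(T \right)} = 2 T \left(20 + T\right)$
$\frac{21032}{\left(11830 + B{\left(-134 \right)}\right) \left(20645 - 14748\right)} + \frac{37003}{24^{2}} = \frac{21032}{\left(11830 + 2 \left(-134\right) \left(20 - 134\right)\right) \left(20645 - 14748\right)} + \frac{37003}{24^{2}} = \frac{21032}{\left(11830 + 2 \left(-134\right) \left(-114\right)\right) 5897} + \frac{37003}{576} = \frac{21032}{\left(11830 + 30552\right) 5897} + 37003 \cdot \frac{1}{576} = \frac{21032}{42382 \cdot 5897} + \frac{37003}{576} = \frac{21032}{249926654} + \frac{37003}{576} = 21032 \cdot \frac{1}{249926654} + \frac{37003}{576} = \frac{10516}{124963327} + \frac{37003}{576} = \frac{4624024046197}{71978876352}$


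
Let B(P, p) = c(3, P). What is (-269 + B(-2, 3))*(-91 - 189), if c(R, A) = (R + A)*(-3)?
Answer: 76160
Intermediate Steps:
c(R, A) = -3*A - 3*R (c(R, A) = (A + R)*(-3) = -3*A - 3*R)
B(P, p) = -9 - 3*P (B(P, p) = -3*P - 3*3 = -3*P - 9 = -9 - 3*P)
(-269 + B(-2, 3))*(-91 - 189) = (-269 + (-9 - 3*(-2)))*(-91 - 189) = (-269 + (-9 + 6))*(-280) = (-269 - 3)*(-280) = -272*(-280) = 76160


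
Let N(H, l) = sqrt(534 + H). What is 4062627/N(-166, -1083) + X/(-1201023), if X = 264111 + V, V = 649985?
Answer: -914096/1201023 + 4062627*sqrt(23)/92 ≈ 2.1178e+5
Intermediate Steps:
X = 914096 (X = 264111 + 649985 = 914096)
4062627/N(-166, -1083) + X/(-1201023) = 4062627/(sqrt(534 - 166)) + 914096/(-1201023) = 4062627/(sqrt(368)) + 914096*(-1/1201023) = 4062627/((4*sqrt(23))) - 914096/1201023 = 4062627*(sqrt(23)/92) - 914096/1201023 = 4062627*sqrt(23)/92 - 914096/1201023 = -914096/1201023 + 4062627*sqrt(23)/92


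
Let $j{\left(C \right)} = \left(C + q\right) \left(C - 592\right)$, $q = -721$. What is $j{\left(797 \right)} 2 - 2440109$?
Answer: $-2408949$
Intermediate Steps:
$j{\left(C \right)} = \left(-721 + C\right) \left(-592 + C\right)$ ($j{\left(C \right)} = \left(C - 721\right) \left(C - 592\right) = \left(-721 + C\right) \left(-592 + C\right)$)
$j{\left(797 \right)} 2 - 2440109 = \left(426832 + 797^{2} - 1046461\right) 2 - 2440109 = \left(426832 + 635209 - 1046461\right) 2 - 2440109 = 15580 \cdot 2 - 2440109 = 31160 - 2440109 = -2408949$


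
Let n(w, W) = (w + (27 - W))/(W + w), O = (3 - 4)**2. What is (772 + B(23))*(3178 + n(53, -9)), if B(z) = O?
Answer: 108158933/44 ≈ 2.4582e+6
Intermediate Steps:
O = 1 (O = (-1)**2 = 1)
B(z) = 1
n(w, W) = (27 + w - W)/(W + w)
(772 + B(23))*(3178 + n(53, -9)) = (772 + 1)*(3178 + (27 + 53 - 1*(-9))/(-9 + 53)) = 773*(3178 + (27 + 53 + 9)/44) = 773*(3178 + (1/44)*89) = 773*(3178 + 89/44) = 773*(139921/44) = 108158933/44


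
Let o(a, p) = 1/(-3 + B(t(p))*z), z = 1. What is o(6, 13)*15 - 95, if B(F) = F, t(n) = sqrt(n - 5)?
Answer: -140 - 30*sqrt(2) ≈ -182.43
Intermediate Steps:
t(n) = sqrt(-5 + n)
o(a, p) = 1/(-3 + sqrt(-5 + p)) (o(a, p) = 1/(-3 + sqrt(-5 + p)*1) = 1/(-3 + sqrt(-5 + p)))
o(6, 13)*15 - 95 = 15/(-3 + sqrt(-5 + 13)) - 95 = 15/(-3 + sqrt(8)) - 95 = 15/(-3 + 2*sqrt(2)) - 95 = -95 + 15/(-3 + 2*sqrt(2))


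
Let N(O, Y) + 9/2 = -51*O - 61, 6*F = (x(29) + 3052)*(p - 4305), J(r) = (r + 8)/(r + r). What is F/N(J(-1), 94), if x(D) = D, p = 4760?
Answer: 467285/226 ≈ 2067.6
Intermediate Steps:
J(r) = (8 + r)/(2*r) (J(r) = (8 + r)/((2*r)) = (8 + r)*(1/(2*r)) = (8 + r)/(2*r))
F = 467285/2 (F = ((29 + 3052)*(4760 - 4305))/6 = (3081*455)/6 = (⅙)*1401855 = 467285/2 ≈ 2.3364e+5)
N(O, Y) = -131/2 - 51*O (N(O, Y) = -9/2 + (-51*O - 61) = -9/2 + (-61 - 51*O) = -131/2 - 51*O)
F/N(J(-1), 94) = 467285/(2*(-131/2 - 51*(8 - 1)/(2*(-1)))) = 467285/(2*(-131/2 - 51*(-1)*7/2)) = 467285/(2*(-131/2 - 51*(-7/2))) = 467285/(2*(-131/2 + 357/2)) = (467285/2)/113 = (467285/2)*(1/113) = 467285/226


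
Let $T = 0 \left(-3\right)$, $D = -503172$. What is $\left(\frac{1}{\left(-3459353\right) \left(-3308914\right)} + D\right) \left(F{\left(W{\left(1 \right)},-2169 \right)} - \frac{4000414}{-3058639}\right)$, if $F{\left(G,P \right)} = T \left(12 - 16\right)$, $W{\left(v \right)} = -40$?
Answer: $- \frac{11520511696981648696027561}{17505663925722077119} \approx -6.581 \cdot 10^{5}$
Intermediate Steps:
$T = 0$
$F{\left(G,P \right)} = 0$ ($F{\left(G,P \right)} = 0 \left(12 - 16\right) = 0 \left(-4\right) = 0$)
$\left(\frac{1}{\left(-3459353\right) \left(-3308914\right)} + D\right) \left(F{\left(W{\left(1 \right)},-2169 \right)} - \frac{4000414}{-3058639}\right) = \left(\frac{1}{\left(-3459353\right) \left(-3308914\right)} - 503172\right) \left(0 - \frac{4000414}{-3058639}\right) = \left(\left(- \frac{1}{3459353}\right) \left(- \frac{1}{3308914}\right) - 503172\right) \left(0 - - \frac{4000414}{3058639}\right) = \left(\frac{1}{11446701572642} - 503172\right) \left(0 + \frac{4000414}{3058639}\right) = \left(- \frac{5759659723709420423}{11446701572642}\right) \frac{4000414}{3058639} = - \frac{11520511696981648696027561}{17505663925722077119}$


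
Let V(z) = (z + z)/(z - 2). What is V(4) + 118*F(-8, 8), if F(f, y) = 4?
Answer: 476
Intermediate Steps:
V(z) = 2*z/(-2 + z) (V(z) = (2*z)/(-2 + z) = 2*z/(-2 + z))
V(4) + 118*F(-8, 8) = 2*4/(-2 + 4) + 118*4 = 2*4/2 + 472 = 2*4*(1/2) + 472 = 4 + 472 = 476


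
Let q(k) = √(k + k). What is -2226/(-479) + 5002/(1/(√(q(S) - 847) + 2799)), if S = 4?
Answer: 6706288668/479 + 5002*√(-847 + 2*√2) ≈ 1.4001e+7 + 1.4533e+5*I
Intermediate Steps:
q(k) = √2*√k (q(k) = √(2*k) = √2*√k)
-2226/(-479) + 5002/(1/(√(q(S) - 847) + 2799)) = -2226/(-479) + 5002/(1/(√(√2*√4 - 847) + 2799)) = -2226*(-1/479) + 5002/(1/(√(√2*2 - 847) + 2799)) = 2226/479 + 5002/(1/(√(2*√2 - 847) + 2799)) = 2226/479 + 5002/(1/(√(-847 + 2*√2) + 2799)) = 2226/479 + 5002/(1/(2799 + √(-847 + 2*√2))) = 2226/479 + 5002*(2799 + √(-847 + 2*√2)) = 2226/479 + (14000598 + 5002*√(-847 + 2*√2)) = 6706288668/479 + 5002*√(-847 + 2*√2)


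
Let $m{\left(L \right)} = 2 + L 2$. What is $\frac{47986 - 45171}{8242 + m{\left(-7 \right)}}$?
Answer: $\frac{563}{1646} \approx 0.34204$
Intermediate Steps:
$m{\left(L \right)} = 2 + 2 L$
$\frac{47986 - 45171}{8242 + m{\left(-7 \right)}} = \frac{47986 - 45171}{8242 + \left(2 + 2 \left(-7\right)\right)} = \frac{2815}{8242 + \left(2 - 14\right)} = \frac{2815}{8242 - 12} = \frac{2815}{8230} = 2815 \cdot \frac{1}{8230} = \frac{563}{1646}$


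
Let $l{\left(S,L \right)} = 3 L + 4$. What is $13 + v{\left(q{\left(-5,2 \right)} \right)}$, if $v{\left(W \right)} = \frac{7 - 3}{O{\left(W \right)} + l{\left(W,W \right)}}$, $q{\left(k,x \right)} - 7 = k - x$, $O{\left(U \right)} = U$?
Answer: $14$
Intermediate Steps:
$l{\left(S,L \right)} = 4 + 3 L$
$q{\left(k,x \right)} = 7 + k - x$ ($q{\left(k,x \right)} = 7 + \left(k - x\right) = 7 + k - x$)
$v{\left(W \right)} = \frac{4}{4 + 4 W}$ ($v{\left(W \right)} = \frac{7 - 3}{W + \left(4 + 3 W\right)} = \frac{4}{4 + 4 W}$)
$13 + v{\left(q{\left(-5,2 \right)} \right)} = 13 + \frac{1}{1 - 0} = 13 + \frac{1}{1 + 0} = 13 + 1^{-1} = 13 + 1 = 14$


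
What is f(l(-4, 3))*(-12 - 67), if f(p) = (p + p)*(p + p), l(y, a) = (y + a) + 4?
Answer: -2844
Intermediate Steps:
l(y, a) = 4 + a + y (l(y, a) = (a + y) + 4 = 4 + a + y)
f(p) = 4*p**2 (f(p) = (2*p)*(2*p) = 4*p**2)
f(l(-4, 3))*(-12 - 67) = (4*(4 + 3 - 4)**2)*(-12 - 67) = (4*3**2)*(-79) = (4*9)*(-79) = 36*(-79) = -2844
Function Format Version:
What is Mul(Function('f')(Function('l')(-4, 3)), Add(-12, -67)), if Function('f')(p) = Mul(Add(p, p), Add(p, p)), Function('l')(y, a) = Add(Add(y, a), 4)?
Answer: -2844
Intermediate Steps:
Function('l')(y, a) = Add(4, a, y) (Function('l')(y, a) = Add(Add(a, y), 4) = Add(4, a, y))
Function('f')(p) = Mul(4, Pow(p, 2)) (Function('f')(p) = Mul(Mul(2, p), Mul(2, p)) = Mul(4, Pow(p, 2)))
Mul(Function('f')(Function('l')(-4, 3)), Add(-12, -67)) = Mul(Mul(4, Pow(Add(4, 3, -4), 2)), Add(-12, -67)) = Mul(Mul(4, Pow(3, 2)), -79) = Mul(Mul(4, 9), -79) = Mul(36, -79) = -2844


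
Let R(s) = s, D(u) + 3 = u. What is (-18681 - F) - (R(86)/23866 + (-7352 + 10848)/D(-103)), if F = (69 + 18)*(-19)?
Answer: -10748484967/632449 ≈ -16995.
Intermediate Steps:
D(u) = -3 + u
F = -1653 (F = 87*(-19) = -1653)
(-18681 - F) - (R(86)/23866 + (-7352 + 10848)/D(-103)) = (-18681 - 1*(-1653)) - (86/23866 + (-7352 + 10848)/(-3 - 103)) = (-18681 + 1653) - (86*(1/23866) + 3496/(-106)) = -17028 - (43/11933 + 3496*(-1/106)) = -17028 - (43/11933 - 1748/53) = -17028 - 1*(-20856605/632449) = -17028 + 20856605/632449 = -10748484967/632449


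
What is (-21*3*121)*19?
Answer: -144837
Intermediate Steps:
(-21*3*121)*19 = -63*121*19 = -7623*19 = -144837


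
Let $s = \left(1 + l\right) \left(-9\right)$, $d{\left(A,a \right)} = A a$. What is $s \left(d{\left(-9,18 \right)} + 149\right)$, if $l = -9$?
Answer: $-936$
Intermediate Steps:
$s = 72$ ($s = \left(1 - 9\right) \left(-9\right) = \left(-8\right) \left(-9\right) = 72$)
$s \left(d{\left(-9,18 \right)} + 149\right) = 72 \left(\left(-9\right) 18 + 149\right) = 72 \left(-162 + 149\right) = 72 \left(-13\right) = -936$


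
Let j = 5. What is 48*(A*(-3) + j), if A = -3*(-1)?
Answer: -192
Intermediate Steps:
A = 3
48*(A*(-3) + j) = 48*(3*(-3) + 5) = 48*(-9 + 5) = 48*(-4) = -192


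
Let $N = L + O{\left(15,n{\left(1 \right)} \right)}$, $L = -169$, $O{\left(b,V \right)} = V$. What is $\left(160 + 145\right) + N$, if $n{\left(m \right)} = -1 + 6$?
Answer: $141$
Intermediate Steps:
$n{\left(m \right)} = 5$
$N = -164$ ($N = -169 + 5 = -164$)
$\left(160 + 145\right) + N = \left(160 + 145\right) - 164 = 305 - 164 = 141$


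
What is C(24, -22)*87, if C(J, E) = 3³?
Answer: 2349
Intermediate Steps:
C(J, E) = 27
C(24, -22)*87 = 27*87 = 2349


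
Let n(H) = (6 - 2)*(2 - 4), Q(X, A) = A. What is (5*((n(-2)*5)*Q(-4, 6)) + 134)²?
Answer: 1136356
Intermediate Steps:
n(H) = -8 (n(H) = 4*(-2) = -8)
(5*((n(-2)*5)*Q(-4, 6)) + 134)² = (5*(-8*5*6) + 134)² = (5*(-40*6) + 134)² = (5*(-240) + 134)² = (-1200 + 134)² = (-1066)² = 1136356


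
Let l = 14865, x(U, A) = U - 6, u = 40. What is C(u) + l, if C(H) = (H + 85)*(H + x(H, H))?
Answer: 24115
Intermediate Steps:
x(U, A) = -6 + U
C(H) = (-6 + 2*H)*(85 + H) (C(H) = (H + 85)*(H + (-6 + H)) = (85 + H)*(-6 + 2*H) = (-6 + 2*H)*(85 + H))
C(u) + l = (-510 + 2*40**2 + 164*40) + 14865 = (-510 + 2*1600 + 6560) + 14865 = (-510 + 3200 + 6560) + 14865 = 9250 + 14865 = 24115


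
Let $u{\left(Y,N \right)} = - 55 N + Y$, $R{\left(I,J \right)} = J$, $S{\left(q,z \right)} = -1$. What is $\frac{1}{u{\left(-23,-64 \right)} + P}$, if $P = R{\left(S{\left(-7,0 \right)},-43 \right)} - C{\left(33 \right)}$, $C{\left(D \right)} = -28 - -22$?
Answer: $\frac{1}{3460} \approx 0.00028902$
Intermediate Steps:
$C{\left(D \right)} = -6$ ($C{\left(D \right)} = -28 + 22 = -6$)
$P = -37$ ($P = -43 - -6 = -43 + 6 = -37$)
$u{\left(Y,N \right)} = Y - 55 N$
$\frac{1}{u{\left(-23,-64 \right)} + P} = \frac{1}{\left(-23 - -3520\right) - 37} = \frac{1}{\left(-23 + 3520\right) - 37} = \frac{1}{3497 - 37} = \frac{1}{3460}$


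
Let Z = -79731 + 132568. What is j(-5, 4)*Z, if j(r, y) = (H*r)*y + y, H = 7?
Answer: -7185832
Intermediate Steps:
Z = 52837
j(r, y) = y + 7*r*y (j(r, y) = (7*r)*y + y = 7*r*y + y = y + 7*r*y)
j(-5, 4)*Z = (4*(1 + 7*(-5)))*52837 = (4*(1 - 35))*52837 = (4*(-34))*52837 = -136*52837 = -7185832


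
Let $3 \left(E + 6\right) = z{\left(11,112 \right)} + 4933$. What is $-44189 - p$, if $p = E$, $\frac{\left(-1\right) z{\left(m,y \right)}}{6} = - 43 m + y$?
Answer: $- \frac{139648}{3} \approx -46549.0$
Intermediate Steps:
$z{\left(m,y \right)} = - 6 y + 258 m$ ($z{\left(m,y \right)} = - 6 \left(- 43 m + y\right) = - 6 \left(y - 43 m\right) = - 6 y + 258 m$)
$E = \frac{7081}{3}$ ($E = -6 + \frac{\left(\left(-6\right) 112 + 258 \cdot 11\right) + 4933}{3} = -6 + \frac{\left(-672 + 2838\right) + 4933}{3} = -6 + \frac{2166 + 4933}{3} = -6 + \frac{1}{3} \cdot 7099 = -6 + \frac{7099}{3} = \frac{7081}{3} \approx 2360.3$)
$p = \frac{7081}{3} \approx 2360.3$
$-44189 - p = -44189 - \frac{7081}{3} = - \frac{139648}{3}$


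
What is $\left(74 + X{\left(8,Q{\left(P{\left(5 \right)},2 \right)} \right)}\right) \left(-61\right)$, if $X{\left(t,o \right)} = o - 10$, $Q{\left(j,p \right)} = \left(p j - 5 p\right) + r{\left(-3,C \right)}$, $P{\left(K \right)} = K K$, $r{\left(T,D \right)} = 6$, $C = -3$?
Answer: $-6710$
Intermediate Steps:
$P{\left(K \right)} = K^{2}$
$Q{\left(j,p \right)} = 6 - 5 p + j p$ ($Q{\left(j,p \right)} = \left(p j - 5 p\right) + 6 = \left(j p - 5 p\right) + 6 = \left(- 5 p + j p\right) + 6 = 6 - 5 p + j p$)
$X{\left(t,o \right)} = -10 + o$
$\left(74 + X{\left(8,Q{\left(P{\left(5 \right)},2 \right)} \right)}\right) \left(-61\right) = \left(74 - \left(14 - 5^{2} \cdot 2\right)\right) \left(-61\right) = \left(74 + \left(-10 + \left(6 - 10 + 25 \cdot 2\right)\right)\right) \left(-61\right) = \left(74 + \left(-10 + \left(6 - 10 + 50\right)\right)\right) \left(-61\right) = \left(74 + \left(-10 + 46\right)\right) \left(-61\right) = \left(74 + 36\right) \left(-61\right) = 110 \left(-61\right) = -6710$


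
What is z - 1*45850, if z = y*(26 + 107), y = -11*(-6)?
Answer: -37072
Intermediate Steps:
y = 66
z = 8778 (z = 66*(26 + 107) = 66*133 = 8778)
z - 1*45850 = 8778 - 1*45850 = 8778 - 45850 = -37072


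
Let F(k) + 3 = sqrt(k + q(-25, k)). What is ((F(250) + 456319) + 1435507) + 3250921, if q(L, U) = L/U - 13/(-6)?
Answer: 5142744 + sqrt(56715)/15 ≈ 5.1428e+6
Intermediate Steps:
q(L, U) = 13/6 + L/U (q(L, U) = L/U - 13*(-1/6) = L/U + 13/6 = 13/6 + L/U)
F(k) = -3 + sqrt(13/6 + k - 25/k) (F(k) = -3 + sqrt(k + (13/6 - 25/k)) = -3 + sqrt(13/6 + k - 25/k))
((F(250) + 456319) + 1435507) + 3250921 = (((-3 + sqrt(78 - 900/250 + 36*250)/6) + 456319) + 1435507) + 3250921 = (((-3 + sqrt(78 - 900*1/250 + 9000)/6) + 456319) + 1435507) + 3250921 = (((-3 + sqrt(78 - 18/5 + 9000)/6) + 456319) + 1435507) + 3250921 = (((-3 + sqrt(45372/5)/6) + 456319) + 1435507) + 3250921 = (((-3 + (2*sqrt(56715)/5)/6) + 456319) + 1435507) + 3250921 = (((-3 + sqrt(56715)/15) + 456319) + 1435507) + 3250921 = ((456316 + sqrt(56715)/15) + 1435507) + 3250921 = (1891823 + sqrt(56715)/15) + 3250921 = 5142744 + sqrt(56715)/15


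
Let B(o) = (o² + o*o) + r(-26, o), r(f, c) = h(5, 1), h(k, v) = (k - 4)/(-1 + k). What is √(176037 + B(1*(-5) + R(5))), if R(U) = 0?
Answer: 3*√78261/2 ≈ 419.63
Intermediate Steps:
h(k, v) = (-4 + k)/(-1 + k)
r(f, c) = ¼ (r(f, c) = (-4 + 5)/(-1 + 5) = 1/4 = (¼)*1 = ¼)
B(o) = ¼ + 2*o² (B(o) = (o² + o*o) + ¼ = (o² + o²) + ¼ = 2*o² + ¼ = ¼ + 2*o²)
√(176037 + B(1*(-5) + R(5))) = √(176037 + (¼ + 2*(1*(-5) + 0)²)) = √(176037 + (¼ + 2*(-5 + 0)²)) = √(176037 + (¼ + 2*(-5)²)) = √(176037 + (¼ + 2*25)) = √(176037 + (¼ + 50)) = √(176037 + 201/4) = √(704349/4) = 3*√78261/2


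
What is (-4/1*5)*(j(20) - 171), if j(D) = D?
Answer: 3020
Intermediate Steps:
(-4/1*5)*(j(20) - 171) = (-4/1*5)*(20 - 171) = (-4*1*5)*(-151) = -4*5*(-151) = -20*(-151) = 3020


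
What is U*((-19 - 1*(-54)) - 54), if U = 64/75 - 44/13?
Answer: 46892/975 ≈ 48.094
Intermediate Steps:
U = -2468/975 (U = 64*(1/75) - 44*1/13 = 64/75 - 44/13 = -2468/975 ≈ -2.5313)
U*((-19 - 1*(-54)) - 54) = -2468*((-19 - 1*(-54)) - 54)/975 = -2468*((-19 + 54) - 54)/975 = -2468*(35 - 54)/975 = -2468/975*(-19) = 46892/975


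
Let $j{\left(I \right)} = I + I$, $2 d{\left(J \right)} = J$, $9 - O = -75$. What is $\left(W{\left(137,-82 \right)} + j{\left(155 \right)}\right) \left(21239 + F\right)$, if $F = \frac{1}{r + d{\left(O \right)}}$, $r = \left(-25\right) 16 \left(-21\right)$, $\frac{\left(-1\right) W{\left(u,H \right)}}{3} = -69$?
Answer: $\frac{92697913363}{8442} \approx 1.0981 \cdot 10^{7}$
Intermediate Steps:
$O = 84$ ($O = 9 - -75 = 9 + 75 = 84$)
$d{\left(J \right)} = \frac{J}{2}$
$W{\left(u,H \right)} = 207$ ($W{\left(u,H \right)} = \left(-3\right) \left(-69\right) = 207$)
$r = 8400$ ($r = \left(-400\right) \left(-21\right) = 8400$)
$j{\left(I \right)} = 2 I$
$F = \frac{1}{8442}$ ($F = \frac{1}{8400 + \frac{1}{2} \cdot 84} = \frac{1}{8400 + 42} = \frac{1}{8442} \approx 0.00011846$)
$\left(W{\left(137,-82 \right)} + j{\left(155 \right)}\right) \left(21239 + F\right) = \left(207 + 2 \cdot 155\right) \left(21239 + \frac{1}{8442}\right) = \left(207 + 310\right) \frac{179299639}{8442} = 517 \cdot \frac{179299639}{8442} = \frac{92697913363}{8442}$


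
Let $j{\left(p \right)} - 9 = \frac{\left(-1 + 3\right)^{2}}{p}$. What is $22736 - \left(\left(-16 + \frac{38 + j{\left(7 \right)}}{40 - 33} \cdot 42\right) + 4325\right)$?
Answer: $\frac{126991}{7} \approx 18142.0$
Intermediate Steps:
$j{\left(p \right)} = 9 + \frac{4}{p}$ ($j{\left(p \right)} = 9 + \frac{\left(-1 + 3\right)^{2}}{p} = 9 + \frac{2^{2}}{p} = 9 + \frac{4}{p}$)
$22736 - \left(\left(-16 + \frac{38 + j{\left(7 \right)}}{40 - 33} \cdot 42\right) + 4325\right) = 22736 - \left(\left(-16 + \frac{38 + \left(9 + \frac{4}{7}\right)}{40 - 33} \cdot 42\right) + 4325\right) = 22736 - \left(\left(-16 + \frac{38 + \left(9 + 4 \cdot \frac{1}{7}\right)}{7} \cdot 42\right) + 4325\right) = 22736 - \left(\left(-16 + \left(38 + \left(9 + \frac{4}{7}\right)\right) \frac{1}{7} \cdot 42\right) + 4325\right) = 22736 - \left(\left(-16 + \left(38 + \frac{67}{7}\right) \frac{1}{7} \cdot 42\right) + 4325\right) = 22736 - \left(\left(-16 + \frac{333}{7} \cdot \frac{1}{7} \cdot 42\right) + 4325\right) = 22736 - \left(\left(-16 + \frac{333}{49} \cdot 42\right) + 4325\right) = 22736 - \left(\left(-16 + \frac{1998}{7}\right) + 4325\right) = 22736 - \left(\frac{1886}{7} + 4325\right) = 22736 - \frac{32161}{7} = \frac{126991}{7}$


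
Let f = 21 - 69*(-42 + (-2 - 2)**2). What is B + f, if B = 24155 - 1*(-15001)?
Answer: 40971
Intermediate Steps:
f = 1815 (f = 21 - 69*(-42 + (-4)**2) = 21 - 69*(-42 + 16) = 21 - 69*(-26) = 21 + 1794 = 1815)
B = 39156 (B = 24155 + 15001 = 39156)
B + f = 39156 + 1815 = 40971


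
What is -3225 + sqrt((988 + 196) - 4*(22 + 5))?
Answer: -3225 + 2*sqrt(269) ≈ -3192.2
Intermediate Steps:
-3225 + sqrt((988 + 196) - 4*(22 + 5)) = -3225 + sqrt(1184 - 4*27) = -3225 + sqrt(1184 - 108) = -3225 + sqrt(1076) = -3225 + 2*sqrt(269)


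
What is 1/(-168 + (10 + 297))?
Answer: 1/139 ≈ 0.0071942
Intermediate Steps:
1/(-168 + (10 + 297)) = 1/(-168 + 307) = 1/139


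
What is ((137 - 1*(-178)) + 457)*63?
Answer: 48636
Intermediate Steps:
((137 - 1*(-178)) + 457)*63 = ((137 + 178) + 457)*63 = (315 + 457)*63 = 772*63 = 48636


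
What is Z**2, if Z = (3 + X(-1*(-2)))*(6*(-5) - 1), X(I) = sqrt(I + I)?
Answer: 24025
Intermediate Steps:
X(I) = sqrt(2)*sqrt(I) (X(I) = sqrt(2*I) = sqrt(2)*sqrt(I))
Z = -155 (Z = (3 + sqrt(2)*sqrt(-1*(-2)))*(6*(-5) - 1) = (3 + sqrt(2)*sqrt(2))*(-30 - 1) = (3 + 2)*(-31) = 5*(-31) = -155)
Z**2 = (-155)**2 = 24025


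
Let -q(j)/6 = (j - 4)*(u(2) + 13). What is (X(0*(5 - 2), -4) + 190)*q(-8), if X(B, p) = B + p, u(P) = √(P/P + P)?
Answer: 174096 + 13392*√3 ≈ 1.9729e+5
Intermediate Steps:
u(P) = √(1 + P)
q(j) = -6*(-4 + j)*(13 + √3) (q(j) = -6*(j - 4)*(√(1 + 2) + 13) = -6*(-4 + j)*(√3 + 13) = -6*(-4 + j)*(13 + √3))
(X(0*(5 - 2), -4) + 190)*q(-8) = ((0*(5 - 2) - 4) + 190)*(312 - 78*(-8) + 24*√3 - 6*(-8)*√3) = ((0*3 - 4) + 190)*(312 + 624 + 24*√3 + 48*√3) = ((0 - 4) + 190)*(936 + 72*√3) = (-4 + 190)*(936 + 72*√3) = 186*(936 + 72*√3) = 174096 + 13392*√3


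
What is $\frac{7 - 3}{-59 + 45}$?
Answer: $- \frac{2}{7} \approx -0.28571$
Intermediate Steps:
$\frac{7 - 3}{-59 + 45} = \frac{7 - 3}{-14} = 4 \left(- \frac{1}{14}\right) = - \frac{2}{7}$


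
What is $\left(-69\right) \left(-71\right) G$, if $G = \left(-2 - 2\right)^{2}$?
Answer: $78384$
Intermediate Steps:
$G = 16$ ($G = \left(-4\right)^{2} = 16$)
$\left(-69\right) \left(-71\right) G = \left(-69\right) \left(-71\right) 16 = 4899 \cdot 16 = 78384$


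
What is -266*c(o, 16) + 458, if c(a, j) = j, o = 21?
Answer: -3798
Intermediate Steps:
-266*c(o, 16) + 458 = -266*16 + 458 = -4256 + 458 = -3798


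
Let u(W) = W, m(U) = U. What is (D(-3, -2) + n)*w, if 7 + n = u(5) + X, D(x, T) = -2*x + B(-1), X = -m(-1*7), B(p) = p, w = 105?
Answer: 1050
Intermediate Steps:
X = 7 (X = -(-1)*7 = -1*(-7) = 7)
D(x, T) = -1 - 2*x (D(x, T) = -2*x - 1 = -1 - 2*x)
n = 5 (n = -7 + (5 + 7) = -7 + 12 = 5)
(D(-3, -2) + n)*w = ((-1 - 2*(-3)) + 5)*105 = ((-1 + 6) + 5)*105 = (5 + 5)*105 = 10*105 = 1050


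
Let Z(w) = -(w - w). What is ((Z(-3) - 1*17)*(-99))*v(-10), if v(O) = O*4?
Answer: -67320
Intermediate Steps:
v(O) = 4*O
Z(w) = 0 (Z(w) = -1*0 = 0)
((Z(-3) - 1*17)*(-99))*v(-10) = ((0 - 1*17)*(-99))*(4*(-10)) = ((0 - 17)*(-99))*(-40) = -17*(-99)*(-40) = 1683*(-40) = -67320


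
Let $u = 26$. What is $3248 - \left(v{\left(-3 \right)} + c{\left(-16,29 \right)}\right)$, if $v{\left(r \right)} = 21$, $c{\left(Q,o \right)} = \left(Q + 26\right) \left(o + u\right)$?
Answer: $2677$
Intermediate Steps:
$c{\left(Q,o \right)} = \left(26 + Q\right) \left(26 + o\right)$ ($c{\left(Q,o \right)} = \left(Q + 26\right) \left(o + 26\right) = \left(26 + Q\right) \left(26 + o\right)$)
$3248 - \left(v{\left(-3 \right)} + c{\left(-16,29 \right)}\right) = 3248 - \left(21 + \left(676 + 26 \left(-16\right) + 26 \cdot 29 - 464\right)\right) = 3248 - \left(21 + \left(676 - 416 + 754 - 464\right)\right) = 3248 - \left(21 + 550\right) = 3248 - 571 = 2677$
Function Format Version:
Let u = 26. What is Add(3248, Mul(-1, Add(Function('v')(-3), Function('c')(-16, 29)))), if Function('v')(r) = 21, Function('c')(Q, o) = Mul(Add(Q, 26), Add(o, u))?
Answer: 2677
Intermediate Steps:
Function('c')(Q, o) = Mul(Add(26, Q), Add(26, o)) (Function('c')(Q, o) = Mul(Add(Q, 26), Add(o, 26)) = Mul(Add(26, Q), Add(26, o)))
Add(3248, Mul(-1, Add(Function('v')(-3), Function('c')(-16, 29)))) = Add(3248, Mul(-1, Add(21, Add(676, Mul(26, -16), Mul(26, 29), Mul(-16, 29))))) = Add(3248, Mul(-1, Add(21, Add(676, -416, 754, -464)))) = Add(3248, Mul(-1, Add(21, 550))) = Add(3248, Mul(-1, 571)) = Add(3248, -571) = 2677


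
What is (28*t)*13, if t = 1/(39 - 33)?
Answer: 182/3 ≈ 60.667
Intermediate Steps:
t = ⅙ (t = 1/6 = ⅙ ≈ 0.16667)
(28*t)*13 = (28*(⅙))*13 = (14/3)*13 = 182/3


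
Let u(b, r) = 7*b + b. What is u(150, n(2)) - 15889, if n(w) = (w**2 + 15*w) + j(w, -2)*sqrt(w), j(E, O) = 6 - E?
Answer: -14689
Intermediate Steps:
n(w) = w**2 + 15*w + sqrt(w)*(6 - w) (n(w) = (w**2 + 15*w) + (6 - w)*sqrt(w) = (w**2 + 15*w) + sqrt(w)*(6 - w) = w**2 + 15*w + sqrt(w)*(6 - w))
u(b, r) = 8*b
u(150, n(2)) - 15889 = 8*150 - 15889 = 1200 - 15889 = -14689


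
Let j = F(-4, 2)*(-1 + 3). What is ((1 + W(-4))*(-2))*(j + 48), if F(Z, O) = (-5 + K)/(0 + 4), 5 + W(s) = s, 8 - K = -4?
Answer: 824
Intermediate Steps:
K = 12 (K = 8 - 1*(-4) = 8 + 4 = 12)
W(s) = -5 + s
F(Z, O) = 7/4 (F(Z, O) = (-5 + 12)/(0 + 4) = 7/4)
j = 7/2 (j = 7*(-1 + 3)/4 = (7/4)*2 = 7/2 ≈ 3.5000)
((1 + W(-4))*(-2))*(j + 48) = ((1 + (-5 - 4))*(-2))*(7/2 + 48) = ((1 - 9)*(-2))*(103/2) = -8*(-2)*(103/2) = 16*(103/2) = 824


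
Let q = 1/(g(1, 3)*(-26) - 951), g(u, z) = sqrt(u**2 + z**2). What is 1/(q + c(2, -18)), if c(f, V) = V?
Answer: -16158489/290869921 - 26*sqrt(10)/290869921 ≈ -0.055553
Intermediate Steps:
q = 1/(-951 - 26*sqrt(10)) (q = 1/(sqrt(1**2 + 3**2)*(-26) - 951) = 1/(sqrt(1 + 9)*(-26) - 951) = 1/(sqrt(10)*(-26) - 951) = 1/(-26*sqrt(10) - 951) = 1/(-951 - 26*sqrt(10)) ≈ -0.00096785)
1/(q + c(2, -18)) = 1/((-951/897641 + 26*sqrt(10)/897641) - 18) = 1/(-16158489/897641 + 26*sqrt(10)/897641)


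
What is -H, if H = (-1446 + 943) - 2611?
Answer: 3114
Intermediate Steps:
H = -3114 (H = -503 - 2611 = -3114)
-H = -1*(-3114) = 3114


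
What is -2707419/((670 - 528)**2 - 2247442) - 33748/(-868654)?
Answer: 404496086995/322455657302 ≈ 1.2544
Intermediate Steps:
-2707419/((670 - 528)**2 - 2247442) - 33748/(-868654) = -2707419/(142**2 - 2247442) - 33748*(-1/868654) = -2707419/(20164 - 2247442) + 16874/434327 = -2707419/(-2227278) + 16874/434327 = -2707419*(-1/2227278) + 16874/434327 = 902473/742426 + 16874/434327 = 404496086995/322455657302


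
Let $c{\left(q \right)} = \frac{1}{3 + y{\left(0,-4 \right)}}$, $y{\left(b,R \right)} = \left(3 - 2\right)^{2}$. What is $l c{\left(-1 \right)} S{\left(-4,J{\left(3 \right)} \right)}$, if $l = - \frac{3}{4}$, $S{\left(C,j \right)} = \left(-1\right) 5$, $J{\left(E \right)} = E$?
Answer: $\frac{15}{16} \approx 0.9375$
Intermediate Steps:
$y{\left(b,R \right)} = 1$ ($y{\left(b,R \right)} = 1^{2} = 1$)
$S{\left(C,j \right)} = -5$
$c{\left(q \right)} = \frac{1}{4}$ ($c{\left(q \right)} = \frac{1}{3 + 1} = \frac{1}{4}$)
$l = - \frac{3}{4}$ ($l = \left(-3\right) \frac{1}{4} = - \frac{3}{4} \approx -0.75$)
$l c{\left(-1 \right)} S{\left(-4,J{\left(3 \right)} \right)} = \left(- \frac{3}{4}\right) \frac{1}{4} \left(-5\right) = \left(- \frac{3}{16}\right) \left(-5\right) = \frac{15}{16}$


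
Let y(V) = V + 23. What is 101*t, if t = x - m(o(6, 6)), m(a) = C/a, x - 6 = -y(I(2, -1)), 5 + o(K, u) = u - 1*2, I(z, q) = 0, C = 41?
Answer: 2424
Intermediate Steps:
y(V) = 23 + V
o(K, u) = -7 + u (o(K, u) = -5 + (u - 1*2) = -5 + (u - 2) = -5 + (-2 + u) = -7 + u)
x = -17 (x = 6 - (23 + 0) = 6 - 1*23 = 6 - 23 = -17)
m(a) = 41/a
t = 24 (t = -17 - 41/(-7 + 6) = -17 - 41/(-1) = -17 - 41*(-1) = -17 - 1*(-41) = -17 + 41 = 24)
101*t = 101*24 = 2424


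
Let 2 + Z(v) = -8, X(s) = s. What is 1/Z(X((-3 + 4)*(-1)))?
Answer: -⅒ ≈ -0.10000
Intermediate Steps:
Z(v) = -10 (Z(v) = -2 - 8 = -10)
1/Z(X((-3 + 4)*(-1))) = 1/(-10) = -⅒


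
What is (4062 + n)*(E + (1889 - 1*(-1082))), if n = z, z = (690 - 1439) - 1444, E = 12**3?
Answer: 8782431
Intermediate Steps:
E = 1728
z = -2193 (z = -749 - 1444 = -2193)
n = -2193
(4062 + n)*(E + (1889 - 1*(-1082))) = (4062 - 2193)*(1728 + (1889 - 1*(-1082))) = 1869*(1728 + (1889 + 1082)) = 1869*(1728 + 2971) = 1869*4699 = 8782431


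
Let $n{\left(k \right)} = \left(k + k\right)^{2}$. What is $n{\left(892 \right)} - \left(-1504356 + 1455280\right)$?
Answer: $3231732$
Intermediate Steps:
$n{\left(k \right)} = 4 k^{2}$ ($n{\left(k \right)} = \left(2 k\right)^{2} = 4 k^{2}$)
$n{\left(892 \right)} - \left(-1504356 + 1455280\right) = 4 \cdot 892^{2} - \left(-1504356 + 1455280\right) = 4 \cdot 795664 - -49076 = 3182656 + 49076 = 3231732$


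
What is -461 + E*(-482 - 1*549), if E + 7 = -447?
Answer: 467613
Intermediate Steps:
E = -454 (E = -7 - 447 = -454)
-461 + E*(-482 - 1*549) = -461 - 454*(-482 - 1*549) = -461 - 454*(-482 - 549) = -461 - 454*(-1031) = -461 + 468074 = 467613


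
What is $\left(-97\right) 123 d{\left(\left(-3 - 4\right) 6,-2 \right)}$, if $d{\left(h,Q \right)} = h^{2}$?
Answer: $-21046284$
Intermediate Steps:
$\left(-97\right) 123 d{\left(\left(-3 - 4\right) 6,-2 \right)} = \left(-97\right) 123 \left(\left(-3 - 4\right) 6\right)^{2} = - 11931 \left(\left(-7\right) 6\right)^{2} = - 11931 \left(-42\right)^{2} = \left(-11931\right) 1764 = -21046284$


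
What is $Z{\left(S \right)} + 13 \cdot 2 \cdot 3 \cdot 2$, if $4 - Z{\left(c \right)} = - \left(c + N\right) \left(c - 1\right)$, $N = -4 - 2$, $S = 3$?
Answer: $154$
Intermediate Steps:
$N = -6$ ($N = -4 - 2 = -6$)
$Z{\left(c \right)} = 4 + \left(-1 + c\right) \left(-6 + c\right)$ ($Z{\left(c \right)} = 4 - - \left(c - 6\right) \left(c - 1\right) = 4 - - \left(-6 + c\right) \left(-1 + c\right) = 4 - - \left(-1 + c\right) \left(-6 + c\right) = 4 + \left(-1 + c\right) \left(-6 + c\right)$)
$Z{\left(S \right)} + 13 \cdot 2 \cdot 3 \cdot 2 = \left(10 + 3^{2} - 21\right) + 13 \cdot 2 \cdot 3 \cdot 2 = \left(10 + 9 - 21\right) + 13 \cdot 6 \cdot 2 = -2 + 13 \cdot 12 = -2 + 156 = 154$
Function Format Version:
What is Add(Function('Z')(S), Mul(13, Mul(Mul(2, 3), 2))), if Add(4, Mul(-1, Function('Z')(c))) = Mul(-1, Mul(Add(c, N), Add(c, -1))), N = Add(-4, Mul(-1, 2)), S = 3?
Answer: 154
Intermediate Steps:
N = -6 (N = Add(-4, -2) = -6)
Function('Z')(c) = Add(4, Mul(Add(-1, c), Add(-6, c))) (Function('Z')(c) = Add(4, Mul(-1, Mul(-1, Mul(Add(c, -6), Add(c, -1))))) = Add(4, Mul(-1, Mul(-1, Mul(Add(-6, c), Add(-1, c))))) = Add(4, Mul(-1, Mul(-1, Mul(Add(-1, c), Add(-6, c))))) = Add(4, Mul(-1, Mul(-1, Add(-1, c), Add(-6, c)))) = Add(4, Mul(Add(-1, c), Add(-6, c))))
Add(Function('Z')(S), Mul(13, Mul(Mul(2, 3), 2))) = Add(Add(10, Pow(3, 2), Mul(-7, 3)), Mul(13, Mul(Mul(2, 3), 2))) = Add(Add(10, 9, -21), Mul(13, Mul(6, 2))) = Add(-2, Mul(13, 12)) = Add(-2, 156) = 154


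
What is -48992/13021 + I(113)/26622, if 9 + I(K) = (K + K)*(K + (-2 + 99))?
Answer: -7889719/3984426 ≈ -1.9801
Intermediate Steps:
I(K) = -9 + 2*K*(97 + K) (I(K) = -9 + (K + K)*(K + (-2 + 99)) = -9 + (2*K)*(K + 97) = -9 + (2*K)*(97 + K) = -9 + 2*K*(97 + K))
-48992/13021 + I(113)/26622 = -48992/13021 + (-9 + 2*113² + 194*113)/26622 = -48992*1/13021 + (-9 + 2*12769 + 21922)*(1/26622) = -48992/13021 + (-9 + 25538 + 21922)*(1/26622) = -48992/13021 + 47451*(1/26622) = -48992/13021 + 15817/8874 = -7889719/3984426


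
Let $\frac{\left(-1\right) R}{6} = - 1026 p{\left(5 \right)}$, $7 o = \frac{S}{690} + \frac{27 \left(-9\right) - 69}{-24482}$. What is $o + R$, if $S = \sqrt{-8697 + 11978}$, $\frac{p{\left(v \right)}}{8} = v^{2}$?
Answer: $\frac{105497834556}{85687} + \frac{\sqrt{3281}}{4830} \approx 1.2312 \cdot 10^{6}$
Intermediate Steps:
$p{\left(v \right)} = 8 v^{2}$
$S = \sqrt{3281} \approx 57.28$
$o = \frac{156}{85687} + \frac{\sqrt{3281}}{4830}$ ($o = \frac{\frac{\sqrt{3281}}{690} + \frac{27 \left(-9\right) - 69}{-24482}}{7} = \frac{\sqrt{3281} \cdot \frac{1}{690} + \left(-243 - 69\right) \left(- \frac{1}{24482}\right)}{7} = \frac{\frac{\sqrt{3281}}{690} - - \frac{156}{12241}}{7} = \frac{\frac{\sqrt{3281}}{690} + \frac{156}{12241}}{7} = \frac{\frac{156}{12241} + \frac{\sqrt{3281}}{690}}{7} = \frac{156}{85687} + \frac{\sqrt{3281}}{4830} \approx 0.01368$)
$R = 1231200$ ($R = - 6 \left(- 1026 \cdot 8 \cdot 5^{2}\right) = - 6 \left(- 1026 \cdot 8 \cdot 25\right) = - 6 \left(\left(-1026\right) 200\right) = \left(-6\right) \left(-205200\right) = 1231200$)
$o + R = \left(\frac{156}{85687} + \frac{\sqrt{3281}}{4830}\right) + 1231200 = \frac{105497834556}{85687} + \frac{\sqrt{3281}}{4830}$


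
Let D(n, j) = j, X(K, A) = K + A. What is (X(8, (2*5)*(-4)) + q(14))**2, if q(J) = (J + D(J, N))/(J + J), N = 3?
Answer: 772641/784 ≈ 985.51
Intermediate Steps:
X(K, A) = A + K
q(J) = (3 + J)/(2*J) (q(J) = (J + 3)/(J + J) = (3 + J)/((2*J)) = (3 + J)*(1/(2*J)) = (3 + J)/(2*J))
(X(8, (2*5)*(-4)) + q(14))**2 = (((2*5)*(-4) + 8) + (1/2)*(3 + 14)/14)**2 = ((10*(-4) + 8) + (1/2)*(1/14)*17)**2 = ((-40 + 8) + 17/28)**2 = (-32 + 17/28)**2 = (-879/28)**2 = 772641/784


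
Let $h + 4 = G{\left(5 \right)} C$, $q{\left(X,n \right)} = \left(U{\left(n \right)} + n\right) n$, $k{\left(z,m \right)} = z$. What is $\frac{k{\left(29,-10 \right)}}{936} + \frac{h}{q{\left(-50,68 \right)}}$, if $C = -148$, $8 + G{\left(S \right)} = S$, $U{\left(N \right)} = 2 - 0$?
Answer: $\frac{13747}{111384} \approx 0.12342$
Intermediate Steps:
$U{\left(N \right)} = 2$ ($U{\left(N \right)} = 2 + 0 = 2$)
$G{\left(S \right)} = -8 + S$
$q{\left(X,n \right)} = n \left(2 + n\right)$ ($q{\left(X,n \right)} = \left(2 + n\right) n = n \left(2 + n\right)$)
$h = 440$ ($h = -4 + \left(-8 + 5\right) \left(-148\right) = -4 - -444 = -4 + 444 = 440$)
$\frac{k{\left(29,-10 \right)}}{936} + \frac{h}{q{\left(-50,68 \right)}} = \frac{29}{936} + \frac{440}{68 \left(2 + 68\right)} = 29 \cdot \frac{1}{936} + \frac{440}{68 \cdot 70} = \frac{29}{936} + \frac{440}{4760} = \frac{29}{936} + 440 \cdot \frac{1}{4760} = \frac{29}{936} + \frac{11}{119} = \frac{13747}{111384}$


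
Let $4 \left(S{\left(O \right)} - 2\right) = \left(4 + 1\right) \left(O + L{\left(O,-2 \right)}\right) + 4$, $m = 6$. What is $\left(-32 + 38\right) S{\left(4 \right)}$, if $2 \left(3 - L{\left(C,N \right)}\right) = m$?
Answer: $48$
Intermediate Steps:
$L{\left(C,N \right)} = 0$ ($L{\left(C,N \right)} = 3 - 3 = 0$)
$S{\left(O \right)} = 3 + \frac{5 O}{4}$ ($S{\left(O \right)} = 2 + \frac{\left(4 + 1\right) \left(O + 0\right) + 4}{4} = 2 + \frac{5 O + 4}{4} = 2 + \frac{4 + 5 O}{4} = 2 + \left(1 + \frac{5 O}{4}\right) = 3 + \frac{5 O}{4}$)
$\left(-32 + 38\right) S{\left(4 \right)} = \left(-32 + 38\right) \left(3 + \frac{5}{4} \cdot 4\right) = 6 \left(3 + 5\right) = 6 \cdot 8 = 48$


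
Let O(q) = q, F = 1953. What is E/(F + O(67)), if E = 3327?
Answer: 3327/2020 ≈ 1.6470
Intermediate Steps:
E/(F + O(67)) = 3327/(1953 + 67) = 3327/2020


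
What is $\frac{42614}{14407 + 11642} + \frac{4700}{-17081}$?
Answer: $\frac{31866286}{23418051} \approx 1.3608$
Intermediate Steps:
$\frac{42614}{14407 + 11642} + \frac{4700}{-17081} = \frac{42614}{26049} + 4700 \left(- \frac{1}{17081}\right) = 42614 \cdot \frac{1}{26049} - \frac{4700}{17081} = \frac{42614}{26049} - \frac{4700}{17081} = \frac{31866286}{23418051}$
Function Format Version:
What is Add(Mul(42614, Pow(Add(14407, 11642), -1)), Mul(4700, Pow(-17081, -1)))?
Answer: Rational(31866286, 23418051) ≈ 1.3608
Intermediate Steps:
Add(Mul(42614, Pow(Add(14407, 11642), -1)), Mul(4700, Pow(-17081, -1))) = Add(Mul(42614, Pow(26049, -1)), Mul(4700, Rational(-1, 17081))) = Add(Mul(42614, Rational(1, 26049)), Rational(-4700, 17081)) = Add(Rational(42614, 26049), Rational(-4700, 17081)) = Rational(31866286, 23418051)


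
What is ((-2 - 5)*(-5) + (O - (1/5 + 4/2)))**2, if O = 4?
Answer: 33856/25 ≈ 1354.2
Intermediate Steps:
((-2 - 5)*(-5) + (O - (1/5 + 4/2)))**2 = ((-2 - 5)*(-5) + (4 - (1/5 + 4/2)))**2 = (-7*(-5) + (4 - (1*(1/5) + 4*(1/2))))**2 = (35 + (4 - (1/5 + 2)))**2 = (35 + (4 - 1*11/5))**2 = (35 + (4 - 11/5))**2 = (35 + 9/5)**2 = (184/5)**2 = 33856/25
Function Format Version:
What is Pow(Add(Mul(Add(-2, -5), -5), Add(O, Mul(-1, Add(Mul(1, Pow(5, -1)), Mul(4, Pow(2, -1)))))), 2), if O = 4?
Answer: Rational(33856, 25) ≈ 1354.2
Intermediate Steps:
Pow(Add(Mul(Add(-2, -5), -5), Add(O, Mul(-1, Add(Mul(1, Pow(5, -1)), Mul(4, Pow(2, -1)))))), 2) = Pow(Add(Mul(Add(-2, -5), -5), Add(4, Mul(-1, Add(Mul(1, Pow(5, -1)), Mul(4, Pow(2, -1)))))), 2) = Pow(Add(Mul(-7, -5), Add(4, Mul(-1, Add(Mul(1, Rational(1, 5)), Mul(4, Rational(1, 2)))))), 2) = Pow(Add(35, Add(4, Mul(-1, Add(Rational(1, 5), 2)))), 2) = Pow(Add(35, Add(4, Mul(-1, Rational(11, 5)))), 2) = Pow(Add(35, Add(4, Rational(-11, 5))), 2) = Pow(Add(35, Rational(9, 5)), 2) = Pow(Rational(184, 5), 2) = Rational(33856, 25)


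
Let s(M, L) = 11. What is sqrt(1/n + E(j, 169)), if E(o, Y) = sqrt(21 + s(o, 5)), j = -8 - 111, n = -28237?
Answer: sqrt(-28237 + 3189312676*sqrt(2))/28237 ≈ 2.3784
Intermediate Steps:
j = -119
E(o, Y) = 4*sqrt(2) (E(o, Y) = sqrt(21 + 11) = sqrt(32) = 4*sqrt(2))
sqrt(1/n + E(j, 169)) = sqrt(1/(-28237) + 4*sqrt(2)) = sqrt(-1/28237 + 4*sqrt(2))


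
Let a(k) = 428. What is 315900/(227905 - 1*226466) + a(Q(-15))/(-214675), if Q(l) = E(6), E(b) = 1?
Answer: 67815216608/308917325 ≈ 219.53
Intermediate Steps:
Q(l) = 1
315900/(227905 - 1*226466) + a(Q(-15))/(-214675) = 315900/(227905 - 1*226466) + 428/(-214675) = 315900/(227905 - 226466) + 428*(-1/214675) = 315900/1439 - 428/214675 = 67815216608/308917325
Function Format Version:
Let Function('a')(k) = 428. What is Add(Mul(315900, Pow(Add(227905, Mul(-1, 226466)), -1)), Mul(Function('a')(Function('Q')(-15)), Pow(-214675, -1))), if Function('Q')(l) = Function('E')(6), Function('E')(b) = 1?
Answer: Rational(67815216608, 308917325) ≈ 219.53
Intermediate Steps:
Function('Q')(l) = 1
Add(Mul(315900, Pow(Add(227905, Mul(-1, 226466)), -1)), Mul(Function('a')(Function('Q')(-15)), Pow(-214675, -1))) = Add(Mul(315900, Pow(Add(227905, Mul(-1, 226466)), -1)), Mul(428, Pow(-214675, -1))) = Add(Mul(315900, Pow(Add(227905, -226466), -1)), Mul(428, Rational(-1, 214675))) = Add(Mul(315900, Pow(1439, -1)), Rational(-428, 214675)) = Add(Mul(315900, Rational(1, 1439)), Rational(-428, 214675)) = Add(Rational(315900, 1439), Rational(-428, 214675)) = Rational(67815216608, 308917325)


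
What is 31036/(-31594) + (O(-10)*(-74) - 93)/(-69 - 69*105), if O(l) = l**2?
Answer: 4868269/115539258 ≈ 0.042135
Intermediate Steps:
31036/(-31594) + (O(-10)*(-74) - 93)/(-69 - 69*105) = 31036/(-31594) + ((-10)**2*(-74) - 93)/(-69 - 69*105) = 31036*(-1/31594) + (100*(-74) - 93)/(-69 - 7245) = -15518/15797 + (-7400 - 93)/(-7314) = -15518/15797 - 7493*(-1/7314) = -15518/15797 + 7493/7314 = 4868269/115539258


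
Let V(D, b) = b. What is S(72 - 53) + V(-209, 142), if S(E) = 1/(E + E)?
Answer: 5397/38 ≈ 142.03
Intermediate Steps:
S(E) = 1/(2*E)
S(72 - 53) + V(-209, 142) = 1/(2*(72 - 53)) + 142 = (½)/19 + 142 = (½)*(1/19) + 142 = 1/38 + 142 = 5397/38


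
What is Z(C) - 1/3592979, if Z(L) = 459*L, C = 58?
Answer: 95652286937/3592979 ≈ 26622.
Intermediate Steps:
Z(C) - 1/3592979 = 459*58 - 1/3592979 = 26622 - 1*1/3592979 = 26622 - 1/3592979 = 95652286937/3592979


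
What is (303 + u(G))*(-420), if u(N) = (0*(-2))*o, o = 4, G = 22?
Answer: -127260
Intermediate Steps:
u(N) = 0 (u(N) = (0*(-2))*4 = 0*4 = 0)
(303 + u(G))*(-420) = (303 + 0)*(-420) = 303*(-420) = -127260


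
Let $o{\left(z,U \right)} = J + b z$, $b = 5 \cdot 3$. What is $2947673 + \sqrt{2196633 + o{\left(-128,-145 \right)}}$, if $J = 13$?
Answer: $2947673 + \sqrt{2194726} \approx 2.9492 \cdot 10^{6}$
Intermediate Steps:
$b = 15$
$o{\left(z,U \right)} = 13 + 15 z$
$2947673 + \sqrt{2196633 + o{\left(-128,-145 \right)}} = 2947673 + \sqrt{2196633 + \left(13 + 15 \left(-128\right)\right)} = 2947673 + \sqrt{2196633 + \left(13 - 1920\right)} = 2947673 + \sqrt{2196633 - 1907} = 2947673 + \sqrt{2194726}$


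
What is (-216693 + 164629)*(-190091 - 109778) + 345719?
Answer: 15612725335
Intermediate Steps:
(-216693 + 164629)*(-190091 - 109778) + 345719 = -52064*(-299869) + 345719 = 15612379616 + 345719 = 15612725335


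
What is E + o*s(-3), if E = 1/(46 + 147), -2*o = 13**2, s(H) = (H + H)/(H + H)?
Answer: -32615/386 ≈ -84.495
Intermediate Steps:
s(H) = 1 (s(H) = (2*H)/((2*H)) = (2*H)*(1/(2*H)) = 1)
o = -169/2 (o = -1/2*13**2 = -1/2*169 = -169/2 ≈ -84.500)
E = 1/193 ≈ 0.0051813
E + o*s(-3) = 1/193 - 169/2*1 = 1/193 - 169/2 = -32615/386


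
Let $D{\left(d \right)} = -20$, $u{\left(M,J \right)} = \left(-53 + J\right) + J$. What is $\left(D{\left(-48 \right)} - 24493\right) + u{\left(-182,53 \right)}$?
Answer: $-24460$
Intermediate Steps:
$u{\left(M,J \right)} = -53 + 2 J$
$\left(D{\left(-48 \right)} - 24493\right) + u{\left(-182,53 \right)} = \left(-20 - 24493\right) + \left(-53 + 2 \cdot 53\right) = -24513 + \left(-53 + 106\right) = -24513 + 53 = -24460$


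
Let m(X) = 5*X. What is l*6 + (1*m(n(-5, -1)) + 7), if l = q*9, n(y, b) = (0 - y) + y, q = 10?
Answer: 547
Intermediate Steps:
n(y, b) = 0 (n(y, b) = -y + y = 0)
l = 90 (l = 10*9 = 90)
l*6 + (1*m(n(-5, -1)) + 7) = 90*6 + (1*(5*0) + 7) = 540 + (1*0 + 7) = 540 + (0 + 7) = 540 + 7 = 547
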